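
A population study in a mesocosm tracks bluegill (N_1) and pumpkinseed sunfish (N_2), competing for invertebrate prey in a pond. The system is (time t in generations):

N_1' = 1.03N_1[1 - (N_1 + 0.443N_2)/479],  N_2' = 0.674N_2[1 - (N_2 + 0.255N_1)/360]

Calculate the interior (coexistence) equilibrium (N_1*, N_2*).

N_1* ≈ 360, N_2* ≈ 268

Setting both brackets to zero gives the nullclines N_1 + 0.443N_2 = 479 and 0.255N_1 + N_2 = 360.
Substituting N_2 = 360 - 0.255N_1 into the first: N_1(1 - 0.443·0.255) = 479 - 0.443·360.
So N_1* = 320/0.887 = 360, and then N_2* = 360 - 0.255·360 = 268.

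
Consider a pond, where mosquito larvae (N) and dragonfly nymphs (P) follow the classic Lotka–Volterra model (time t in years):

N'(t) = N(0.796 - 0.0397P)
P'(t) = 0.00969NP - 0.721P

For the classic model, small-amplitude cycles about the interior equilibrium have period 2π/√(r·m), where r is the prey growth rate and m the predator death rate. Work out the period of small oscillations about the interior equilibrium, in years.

T ≈ 8.29 years

Here r = 0.796 and m = 0.721, so r·m = 0.574.
ω = √0.574 = 0.758 per year, hence T = 2π/ω ≈ 8.29 years.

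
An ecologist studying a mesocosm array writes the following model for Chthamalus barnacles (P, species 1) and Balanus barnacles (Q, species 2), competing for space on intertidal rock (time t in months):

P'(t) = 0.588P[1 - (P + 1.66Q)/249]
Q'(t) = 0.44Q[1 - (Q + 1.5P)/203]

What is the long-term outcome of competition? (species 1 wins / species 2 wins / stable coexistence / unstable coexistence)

unstable coexistence (outcome depends on initial conditions)

Compare the nullcline intercepts: K1/α12 = 249/1.66 = 150 < K2 = 203; K2/α21 = 203/1.5 = 135 < K1 = 249.
Since both are reversed, neither can invade when rare; the interior point is a saddle.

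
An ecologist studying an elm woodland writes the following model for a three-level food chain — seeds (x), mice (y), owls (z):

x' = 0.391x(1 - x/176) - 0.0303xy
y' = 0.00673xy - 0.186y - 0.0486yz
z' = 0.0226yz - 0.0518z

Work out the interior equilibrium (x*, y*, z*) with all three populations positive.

x* ≈ 145, y* ≈ 2.29, z* ≈ 16.2

From dz/dt = 0: 0.0226y* = 0.0518, so y* = 2.29.
From dx/dt = 0: 0.391(1 - x*/176) = 0.0303·2.29, giving x* = 176·(1 - 0.178) = 145.
From dy/dt = 0: 0.00673·145 - 0.186 = 0.0486z*, so z* = 0.788/0.0486 = 16.2.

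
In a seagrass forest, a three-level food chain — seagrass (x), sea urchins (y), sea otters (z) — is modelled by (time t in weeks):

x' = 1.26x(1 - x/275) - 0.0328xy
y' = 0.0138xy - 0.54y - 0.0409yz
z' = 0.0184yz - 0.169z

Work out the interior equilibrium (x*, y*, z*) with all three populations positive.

From dz/dt = 0: 0.0184y* = 0.169, so y* = 9.18.
From dx/dt = 0: 1.26(1 - x*/275) = 0.0328·9.18, giving x* = 275·(1 - 0.239) = 209.
From dy/dt = 0: 0.0138·209 - 0.54 = 0.0409z*, so z* = 2.35/0.0409 = 57.4.

x* ≈ 209, y* ≈ 9.18, z* ≈ 57.4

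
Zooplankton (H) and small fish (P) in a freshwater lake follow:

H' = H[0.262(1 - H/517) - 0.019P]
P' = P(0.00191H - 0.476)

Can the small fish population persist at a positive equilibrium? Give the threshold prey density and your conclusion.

Threshold H = 249; K > 249, so yes, the predator persists.

The predator equation gives dP/dt > 0 only when H > 0.476/0.00191 = 249.
Without the predator, H → K = 517. Since 517 > 249, the predator can invade and persist.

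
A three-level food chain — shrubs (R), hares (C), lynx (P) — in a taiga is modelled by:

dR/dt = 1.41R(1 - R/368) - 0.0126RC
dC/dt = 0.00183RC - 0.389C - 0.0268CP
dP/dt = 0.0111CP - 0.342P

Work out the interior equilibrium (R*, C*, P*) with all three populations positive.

From dP/dt = 0: 0.0111C* = 0.342, so C* = 30.8.
From dR/dt = 0: 1.41(1 - R*/368) = 0.0126·30.8, giving R* = 368·(1 - 0.275) = 267.
From dC/dt = 0: 0.00183·267 - 0.389 = 0.0268P*, so P* = 0.099/0.0268 = 3.69.

R* ≈ 267, C* ≈ 30.8, P* ≈ 3.69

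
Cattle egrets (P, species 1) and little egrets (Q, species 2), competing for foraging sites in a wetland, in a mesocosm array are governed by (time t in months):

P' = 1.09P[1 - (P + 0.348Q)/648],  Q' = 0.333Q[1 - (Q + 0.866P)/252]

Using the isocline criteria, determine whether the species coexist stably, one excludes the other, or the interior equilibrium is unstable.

species 1 excludes species 2

Compare the nullcline intercepts: K1/α12 = 648/0.348 = 1860 > K2 = 252; K2/α21 = 252/0.866 = 291 < K1 = 648.
Since the inequalities point opposite ways, species 1 can invade but species 2 cannot.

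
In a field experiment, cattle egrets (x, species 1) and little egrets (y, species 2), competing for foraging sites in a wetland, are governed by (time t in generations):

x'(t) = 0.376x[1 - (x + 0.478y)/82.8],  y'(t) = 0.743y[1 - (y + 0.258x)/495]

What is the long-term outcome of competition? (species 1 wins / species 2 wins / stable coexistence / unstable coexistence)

species 2 excludes species 1

Compare the nullcline intercepts: K1/α12 = 82.8/0.478 = 173 < K2 = 495; K2/α21 = 495/0.258 = 1920 > K1 = 82.8.
Since the inequalities point opposite ways, species 2 can invade but species 1 cannot.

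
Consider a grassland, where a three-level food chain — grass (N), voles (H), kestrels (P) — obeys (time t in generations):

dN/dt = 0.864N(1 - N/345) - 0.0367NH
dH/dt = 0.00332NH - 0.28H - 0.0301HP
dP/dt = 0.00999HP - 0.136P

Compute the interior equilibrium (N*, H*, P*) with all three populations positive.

N* ≈ 145, H* ≈ 13.6, P* ≈ 6.75

From dP/dt = 0: 0.00999H* = 0.136, so H* = 13.6.
From dN/dt = 0: 0.864(1 - N*/345) = 0.0367·13.6, giving N* = 345·(1 - 0.578) = 145.
From dH/dt = 0: 0.00332·145 - 0.28 = 0.0301P*, so P* = 0.203/0.0301 = 6.75.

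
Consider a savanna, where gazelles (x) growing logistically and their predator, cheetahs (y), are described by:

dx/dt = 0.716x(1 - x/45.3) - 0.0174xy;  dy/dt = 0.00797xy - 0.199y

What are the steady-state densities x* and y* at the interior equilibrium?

From dy/dt = 0 with y > 0: 0.00797x* = 0.199, so x* = 25.
Substitute into dx/dt = 0: 0.716(1 - 25/45.3) = 0.0174y*.
The bracket is 0.449, giving y* = 0.321/0.0174 = 18.5.

x* ≈ 25, y* ≈ 18.5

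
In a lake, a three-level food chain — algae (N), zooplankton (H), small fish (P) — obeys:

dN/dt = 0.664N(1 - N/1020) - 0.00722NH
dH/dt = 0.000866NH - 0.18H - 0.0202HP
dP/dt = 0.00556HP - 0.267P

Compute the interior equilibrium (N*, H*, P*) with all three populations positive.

From dP/dt = 0: 0.00556H* = 0.267, so H* = 48.
From dN/dt = 0: 0.664(1 - N*/1020) = 0.00722·48, giving N* = 1020·(1 - 0.522) = 487.
From dH/dt = 0: 0.000866·487 - 0.18 = 0.0202P*, so P* = 0.242/0.0202 = 12.

N* ≈ 487, H* ≈ 48, P* ≈ 12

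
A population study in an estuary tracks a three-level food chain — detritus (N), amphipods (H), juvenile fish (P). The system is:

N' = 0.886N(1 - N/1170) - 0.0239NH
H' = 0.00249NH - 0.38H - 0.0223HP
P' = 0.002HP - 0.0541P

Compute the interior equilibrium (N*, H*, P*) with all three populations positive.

From dP/dt = 0: 0.002H* = 0.0541, so H* = 27.1.
From dN/dt = 0: 0.886(1 - N*/1170) = 0.0239·27.1, giving N* = 1170·(1 - 0.73) = 316.
From dH/dt = 0: 0.00249·316 - 0.38 = 0.0223P*, so P* = 0.408/0.0223 = 18.3.

N* ≈ 316, H* ≈ 27.1, P* ≈ 18.3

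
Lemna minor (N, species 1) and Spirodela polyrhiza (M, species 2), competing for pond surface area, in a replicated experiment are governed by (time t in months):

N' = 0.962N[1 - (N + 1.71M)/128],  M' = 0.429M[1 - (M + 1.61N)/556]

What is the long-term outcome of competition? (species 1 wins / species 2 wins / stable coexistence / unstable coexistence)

Compare the nullcline intercepts: K1/α12 = 128/1.71 = 74.9 < K2 = 556; K2/α21 = 556/1.61 = 345 > K1 = 128.
Since the inequalities point opposite ways, species 2 can invade but species 1 cannot.

species 2 excludes species 1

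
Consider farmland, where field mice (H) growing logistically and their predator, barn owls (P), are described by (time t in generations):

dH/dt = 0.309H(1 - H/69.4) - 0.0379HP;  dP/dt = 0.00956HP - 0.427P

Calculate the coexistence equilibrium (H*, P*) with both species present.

H* ≈ 44.7, P* ≈ 2.91

From dP/dt = 0 with P > 0: 0.00956H* = 0.427, so H* = 44.7.
Substitute into dH/dt = 0: 0.309(1 - 44.7/69.4) = 0.0379P*.
The bracket is 0.356, giving P* = 0.11/0.0379 = 2.91.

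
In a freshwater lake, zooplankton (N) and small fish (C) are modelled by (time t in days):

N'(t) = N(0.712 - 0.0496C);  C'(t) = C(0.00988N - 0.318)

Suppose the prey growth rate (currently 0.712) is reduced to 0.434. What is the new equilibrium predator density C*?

C* ≈ 8.75

At the interior fixed point, setting dN/dt = 0 with N > 0 fixes C* = (prey growth rate)/(NC coefficient) — independent of the other coefficients.
With the change, C* = 0.434/0.0496 = 8.75; it falls from 14.4.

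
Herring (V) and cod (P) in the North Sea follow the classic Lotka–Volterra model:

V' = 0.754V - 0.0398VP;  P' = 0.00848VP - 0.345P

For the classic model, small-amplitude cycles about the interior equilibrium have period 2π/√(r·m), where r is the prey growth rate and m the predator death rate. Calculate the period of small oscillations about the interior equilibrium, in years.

Here r = 0.754 and m = 0.345, so r·m = 0.26.
ω = √0.26 = 0.51 per year, hence T = 2π/ω ≈ 12.3 years.

T ≈ 12.3 years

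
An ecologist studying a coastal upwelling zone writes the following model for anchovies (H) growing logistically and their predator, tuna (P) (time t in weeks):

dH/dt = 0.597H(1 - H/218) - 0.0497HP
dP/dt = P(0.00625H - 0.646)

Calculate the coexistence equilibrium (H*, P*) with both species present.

H* ≈ 103, P* ≈ 6.32

From dP/dt = 0 with P > 0: 0.00625H* = 0.646, so H* = 103.
Substitute into dH/dt = 0: 0.597(1 - 103/218) = 0.0497P*.
The bracket is 0.526, giving P* = 0.314/0.0497 = 6.32.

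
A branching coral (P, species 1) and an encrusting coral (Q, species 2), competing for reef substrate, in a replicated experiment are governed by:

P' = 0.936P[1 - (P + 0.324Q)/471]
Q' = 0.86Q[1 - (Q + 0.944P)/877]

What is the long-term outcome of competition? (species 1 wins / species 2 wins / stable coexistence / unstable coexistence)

stable coexistence

Compare the nullcline intercepts: K1/α12 = 471/0.324 = 1450 > K2 = 877; K2/α21 = 877/0.944 = 929 > K1 = 471.
Since both inequalities hold, each species can invade when rare, so the interior equilibrium is stable.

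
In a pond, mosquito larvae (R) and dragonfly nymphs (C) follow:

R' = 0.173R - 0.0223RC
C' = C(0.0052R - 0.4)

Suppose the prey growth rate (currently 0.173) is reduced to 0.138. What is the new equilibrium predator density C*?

C* ≈ 6.19

At the interior fixed point, setting dR/dt = 0 with R > 0 fixes C* = (prey growth rate)/(RC coefficient) — independent of the other coefficients.
With the change, C* = 0.138/0.0223 = 6.19; it falls from 7.76.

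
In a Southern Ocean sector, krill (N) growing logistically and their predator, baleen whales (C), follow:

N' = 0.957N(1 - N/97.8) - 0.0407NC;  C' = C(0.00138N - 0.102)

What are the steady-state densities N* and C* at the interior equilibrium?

N* ≈ 73.9, C* ≈ 5.74

From dC/dt = 0 with C > 0: 0.00138N* = 0.102, so N* = 73.9.
Substitute into dN/dt = 0: 0.957(1 - 73.9/97.8) = 0.0407C*.
The bracket is 0.244, giving C* = 0.234/0.0407 = 5.74.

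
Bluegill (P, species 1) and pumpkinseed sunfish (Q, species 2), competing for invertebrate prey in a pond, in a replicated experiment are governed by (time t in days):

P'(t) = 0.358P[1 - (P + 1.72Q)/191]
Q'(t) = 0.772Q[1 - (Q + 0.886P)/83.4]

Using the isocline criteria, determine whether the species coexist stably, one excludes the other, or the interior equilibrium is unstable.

Compare the nullcline intercepts: K1/α12 = 191/1.72 = 111 > K2 = 83.4; K2/α21 = 83.4/0.886 = 94.1 < K1 = 191.
Since the inequalities point opposite ways, species 1 can invade but species 2 cannot.

species 1 excludes species 2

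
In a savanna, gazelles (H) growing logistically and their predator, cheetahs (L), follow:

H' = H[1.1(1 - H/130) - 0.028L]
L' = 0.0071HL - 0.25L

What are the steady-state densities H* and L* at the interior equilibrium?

H* ≈ 35.2, L* ≈ 28.6

From dL/dt = 0 with L > 0: 0.0071H* = 0.25, so H* = 35.2.
Substitute into dH/dt = 0: 1.1(1 - 35.2/130) = 0.028L*.
The bracket is 0.729, giving L* = 0.802/0.028 = 28.6.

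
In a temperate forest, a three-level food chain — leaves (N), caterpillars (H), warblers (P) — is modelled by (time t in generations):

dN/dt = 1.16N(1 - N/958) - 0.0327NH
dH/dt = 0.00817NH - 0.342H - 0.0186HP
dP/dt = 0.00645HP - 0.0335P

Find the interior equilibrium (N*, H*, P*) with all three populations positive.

N* ≈ 818, H* ≈ 5.19, P* ≈ 341

From dP/dt = 0: 0.00645H* = 0.0335, so H* = 5.19.
From dN/dt = 0: 1.16(1 - N*/958) = 0.0327·5.19, giving N* = 958·(1 - 0.146) = 818.
From dH/dt = 0: 0.00817·818 - 0.342 = 0.0186P*, so P* = 6.34/0.0186 = 341.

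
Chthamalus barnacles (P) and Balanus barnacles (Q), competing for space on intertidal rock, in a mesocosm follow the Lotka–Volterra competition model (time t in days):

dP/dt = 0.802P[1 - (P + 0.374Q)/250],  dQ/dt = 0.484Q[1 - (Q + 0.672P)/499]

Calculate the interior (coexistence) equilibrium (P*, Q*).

Setting both brackets to zero gives the nullclines P + 0.374Q = 250 and 0.672P + Q = 499.
Substituting Q = 499 - 0.672P into the first: P(1 - 0.374·0.672) = 250 - 0.374·499.
So P* = 63.4/0.749 = 84.6, and then Q* = 499 - 0.672·84.6 = 442.

P* ≈ 84.6, Q* ≈ 442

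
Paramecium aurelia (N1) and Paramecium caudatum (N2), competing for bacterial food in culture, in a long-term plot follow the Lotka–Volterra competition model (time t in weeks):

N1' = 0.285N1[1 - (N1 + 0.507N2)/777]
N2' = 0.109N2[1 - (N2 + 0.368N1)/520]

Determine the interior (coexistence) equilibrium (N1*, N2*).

N1* ≈ 631, N2* ≈ 288

Setting both brackets to zero gives the nullclines N1 + 0.507N2 = 777 and 0.368N1 + N2 = 520.
Substituting N2 = 520 - 0.368N1 into the first: N1(1 - 0.507·0.368) = 777 - 0.507·520.
So N1* = 513/0.813 = 631, and then N2* = 520 - 0.368·631 = 288.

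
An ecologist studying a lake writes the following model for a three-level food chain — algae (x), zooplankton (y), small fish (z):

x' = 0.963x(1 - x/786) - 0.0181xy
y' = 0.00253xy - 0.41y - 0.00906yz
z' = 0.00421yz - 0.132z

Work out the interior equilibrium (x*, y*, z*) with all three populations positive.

x* ≈ 323, y* ≈ 31.4, z* ≈ 44.9

From dz/dt = 0: 0.00421y* = 0.132, so y* = 31.4.
From dx/dt = 0: 0.963(1 - x*/786) = 0.0181·31.4, giving x* = 786·(1 - 0.589) = 323.
From dy/dt = 0: 0.00253·323 - 0.41 = 0.00906z*, so z* = 0.407/0.00906 = 44.9.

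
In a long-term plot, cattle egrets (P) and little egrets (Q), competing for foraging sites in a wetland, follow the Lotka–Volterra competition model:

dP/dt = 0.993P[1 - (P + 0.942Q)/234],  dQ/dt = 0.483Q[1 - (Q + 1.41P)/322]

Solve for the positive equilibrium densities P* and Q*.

P* ≈ 211, Q* ≈ 24.2

Setting both brackets to zero gives the nullclines P + 0.942Q = 234 and 1.41P + Q = 322.
Substituting Q = 322 - 1.41P into the first: P(1 - 0.942·1.41) = 234 - 0.942·322.
So P* = -69.3/-0.328 = 211, and then Q* = 322 - 1.41·211 = 24.2.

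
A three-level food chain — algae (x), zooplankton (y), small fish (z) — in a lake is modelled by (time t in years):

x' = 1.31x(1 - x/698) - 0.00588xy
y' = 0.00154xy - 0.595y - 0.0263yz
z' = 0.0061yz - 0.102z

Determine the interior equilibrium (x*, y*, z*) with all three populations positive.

From dz/dt = 0: 0.0061y* = 0.102, so y* = 16.7.
From dx/dt = 0: 1.31(1 - x*/698) = 0.00588·16.7, giving x* = 698·(1 - 0.0751) = 646.
From dy/dt = 0: 0.00154·646 - 0.595 = 0.0263z*, so z* = 0.399/0.0263 = 15.2.

x* ≈ 646, y* ≈ 16.7, z* ≈ 15.2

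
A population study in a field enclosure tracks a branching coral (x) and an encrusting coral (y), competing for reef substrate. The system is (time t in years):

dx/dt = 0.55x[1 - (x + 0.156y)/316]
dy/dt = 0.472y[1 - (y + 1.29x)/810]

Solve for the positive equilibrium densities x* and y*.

Setting both brackets to zero gives the nullclines x + 0.156y = 316 and 1.29x + y = 810.
Substituting y = 810 - 1.29x into the first: x(1 - 0.156·1.29) = 316 - 0.156·810.
So x* = 190/0.799 = 237, and then y* = 810 - 1.29·237 = 504.

x* ≈ 237, y* ≈ 504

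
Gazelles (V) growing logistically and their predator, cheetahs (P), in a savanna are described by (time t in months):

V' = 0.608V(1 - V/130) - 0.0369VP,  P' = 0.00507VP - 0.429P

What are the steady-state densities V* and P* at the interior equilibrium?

V* ≈ 84.6, P* ≈ 5.75

From dP/dt = 0 with P > 0: 0.00507V* = 0.429, so V* = 84.6.
Substitute into dV/dt = 0: 0.608(1 - 84.6/130) = 0.0369P*.
The bracket is 0.349, giving P* = 0.212/0.0369 = 5.75.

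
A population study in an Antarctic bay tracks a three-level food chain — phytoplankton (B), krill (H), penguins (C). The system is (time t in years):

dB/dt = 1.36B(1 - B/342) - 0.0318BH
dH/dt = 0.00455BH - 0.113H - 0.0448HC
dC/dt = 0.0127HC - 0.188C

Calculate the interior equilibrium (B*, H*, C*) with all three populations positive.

From dC/dt = 0: 0.0127H* = 0.188, so H* = 14.8.
From dB/dt = 0: 1.36(1 - B*/342) = 0.0318·14.8, giving B* = 342·(1 - 0.346) = 224.
From dH/dt = 0: 0.00455·224 - 0.113 = 0.0448C*, so C* = 0.904/0.0448 = 20.2.

B* ≈ 224, H* ≈ 14.8, C* ≈ 20.2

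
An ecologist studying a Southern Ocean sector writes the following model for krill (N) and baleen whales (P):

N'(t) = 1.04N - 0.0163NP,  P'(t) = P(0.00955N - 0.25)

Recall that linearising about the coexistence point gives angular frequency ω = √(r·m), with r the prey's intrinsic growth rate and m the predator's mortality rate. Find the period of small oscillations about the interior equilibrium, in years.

T ≈ 12.3 years

Here r = 1.04 and m = 0.25, so r·m = 0.26.
ω = √0.26 = 0.51 per year, hence T = 2π/ω ≈ 12.3 years.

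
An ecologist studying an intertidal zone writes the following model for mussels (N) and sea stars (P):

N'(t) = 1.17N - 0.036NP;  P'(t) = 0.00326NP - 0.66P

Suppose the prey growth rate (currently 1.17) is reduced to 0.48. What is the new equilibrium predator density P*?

At the interior fixed point, setting dN/dt = 0 with N > 0 fixes P* = (prey growth rate)/(NP coefficient) — independent of the other coefficients.
With the change, P* = 0.48/0.036 = 13.3; it falls from 32.5.

P* ≈ 13.3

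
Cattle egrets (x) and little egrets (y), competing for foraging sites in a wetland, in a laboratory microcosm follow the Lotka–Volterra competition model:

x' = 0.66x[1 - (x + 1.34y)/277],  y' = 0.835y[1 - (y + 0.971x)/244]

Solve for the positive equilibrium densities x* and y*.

Setting both brackets to zero gives the nullclines x + 1.34y = 277 and 0.971x + y = 244.
Substituting y = 244 - 0.971x into the first: x(1 - 1.34·0.971) = 277 - 1.34·244.
So x* = -50/-0.301 = 166, and then y* = 244 - 0.971·166 = 82.9.

x* ≈ 166, y* ≈ 82.9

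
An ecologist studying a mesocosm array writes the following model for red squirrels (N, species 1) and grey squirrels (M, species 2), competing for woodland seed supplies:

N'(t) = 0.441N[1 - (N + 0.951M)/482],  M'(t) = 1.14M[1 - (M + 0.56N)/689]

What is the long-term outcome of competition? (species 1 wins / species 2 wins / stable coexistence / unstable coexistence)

Compare the nullcline intercepts: K1/α12 = 482/0.951 = 507 < K2 = 689; K2/α21 = 689/0.56 = 1230 > K1 = 482.
Since the inequalities point opposite ways, species 2 can invade but species 1 cannot.

species 2 excludes species 1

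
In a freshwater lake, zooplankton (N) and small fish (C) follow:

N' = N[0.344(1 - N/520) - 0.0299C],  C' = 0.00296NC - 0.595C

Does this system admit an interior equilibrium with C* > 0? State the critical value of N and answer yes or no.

Threshold N = 201; K > 201, so yes, the predator persists.

The predator equation gives dC/dt > 0 only when N > 0.595/0.00296 = 201.
Without the predator, N → K = 520. Since 520 > 201, the predator can invade and persist.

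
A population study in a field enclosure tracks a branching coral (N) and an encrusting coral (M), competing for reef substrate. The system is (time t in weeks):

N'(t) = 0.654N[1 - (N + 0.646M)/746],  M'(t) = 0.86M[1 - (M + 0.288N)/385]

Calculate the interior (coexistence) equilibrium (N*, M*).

Setting both brackets to zero gives the nullclines N + 0.646M = 746 and 0.288N + M = 385.
Substituting M = 385 - 0.288N into the first: N(1 - 0.646·0.288) = 746 - 0.646·385.
So N* = 497/0.814 = 611, and then M* = 385 - 0.288·611 = 209.

N* ≈ 611, M* ≈ 209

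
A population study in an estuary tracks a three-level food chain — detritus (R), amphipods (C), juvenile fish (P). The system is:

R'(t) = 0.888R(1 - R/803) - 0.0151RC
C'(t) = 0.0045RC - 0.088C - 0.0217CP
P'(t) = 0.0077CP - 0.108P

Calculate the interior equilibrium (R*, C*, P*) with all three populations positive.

From dP/dt = 0: 0.0077C* = 0.108, so C* = 14.
From dR/dt = 0: 0.888(1 - R*/803) = 0.0151·14, giving R* = 803·(1 - 0.239) = 611.
From dC/dt = 0: 0.0045·611 - 0.088 = 0.0217P*, so P* = 2.66/0.0217 = 123.

R* ≈ 611, C* ≈ 14, P* ≈ 123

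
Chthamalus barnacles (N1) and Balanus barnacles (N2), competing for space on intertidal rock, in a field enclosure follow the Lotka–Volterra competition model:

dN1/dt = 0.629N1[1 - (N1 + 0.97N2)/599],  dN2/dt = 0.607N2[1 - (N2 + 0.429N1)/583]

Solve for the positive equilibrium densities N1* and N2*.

N1* ≈ 57.4, N2* ≈ 558

Setting both brackets to zero gives the nullclines N1 + 0.97N2 = 599 and 0.429N1 + N2 = 583.
Substituting N2 = 583 - 0.429N1 into the first: N1(1 - 0.97·0.429) = 599 - 0.97·583.
So N1* = 33.5/0.584 = 57.4, and then N2* = 583 - 0.429·57.4 = 558.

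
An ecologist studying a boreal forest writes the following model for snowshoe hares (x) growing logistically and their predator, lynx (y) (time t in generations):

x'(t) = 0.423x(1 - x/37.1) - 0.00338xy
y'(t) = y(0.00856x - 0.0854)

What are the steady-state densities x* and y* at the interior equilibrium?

From dy/dt = 0 with y > 0: 0.00856x* = 0.0854, so x* = 9.98.
Substitute into dx/dt = 0: 0.423(1 - 9.98/37.1) = 0.00338y*.
The bracket is 0.731, giving y* = 0.309/0.00338 = 91.5.

x* ≈ 9.98, y* ≈ 91.5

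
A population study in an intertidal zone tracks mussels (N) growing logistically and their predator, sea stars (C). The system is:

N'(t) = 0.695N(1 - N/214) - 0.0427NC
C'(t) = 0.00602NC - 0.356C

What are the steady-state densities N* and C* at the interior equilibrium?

From dC/dt = 0 with C > 0: 0.00602N* = 0.356, so N* = 59.1.
Substitute into dN/dt = 0: 0.695(1 - 59.1/214) = 0.0427C*.
The bracket is 0.724, giving C* = 0.503/0.0427 = 11.8.

N* ≈ 59.1, C* ≈ 11.8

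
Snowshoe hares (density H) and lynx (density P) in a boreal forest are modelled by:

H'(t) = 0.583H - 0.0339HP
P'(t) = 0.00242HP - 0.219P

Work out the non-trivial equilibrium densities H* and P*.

Set dP/dt = 0 with P > 0: 0.00242H - 0.219 = 0, so H* = 0.219/0.00242 = 90.5.
Set dH/dt = 0 with H > 0: 0.583 - 0.0339P = 0, so P* = 0.583/0.0339 = 17.2.

H* ≈ 90.5, P* ≈ 17.2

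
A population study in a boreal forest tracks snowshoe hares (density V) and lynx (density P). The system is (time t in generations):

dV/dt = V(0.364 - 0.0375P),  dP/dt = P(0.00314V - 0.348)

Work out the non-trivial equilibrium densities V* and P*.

V* ≈ 111, P* ≈ 9.71

Set dP/dt = 0 with P > 0: 0.00314V - 0.348 = 0, so V* = 0.348/0.00314 = 111.
Set dV/dt = 0 with V > 0: 0.364 - 0.0375P = 0, so P* = 0.364/0.0375 = 9.71.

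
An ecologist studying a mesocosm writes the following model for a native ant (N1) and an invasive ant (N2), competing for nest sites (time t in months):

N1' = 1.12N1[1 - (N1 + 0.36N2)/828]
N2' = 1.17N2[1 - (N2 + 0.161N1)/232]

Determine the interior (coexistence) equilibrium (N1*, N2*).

N1* ≈ 790, N2* ≈ 105

Setting both brackets to zero gives the nullclines N1 + 0.36N2 = 828 and 0.161N1 + N2 = 232.
Substituting N2 = 232 - 0.161N1 into the first: N1(1 - 0.36·0.161) = 828 - 0.36·232.
So N1* = 744/0.942 = 790, and then N2* = 232 - 0.161·790 = 105.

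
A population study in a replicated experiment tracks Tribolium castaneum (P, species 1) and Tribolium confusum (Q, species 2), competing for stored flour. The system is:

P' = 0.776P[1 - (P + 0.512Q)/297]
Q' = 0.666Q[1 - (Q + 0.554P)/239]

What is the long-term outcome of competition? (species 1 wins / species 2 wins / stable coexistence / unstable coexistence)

Compare the nullcline intercepts: K1/α12 = 297/0.512 = 580 > K2 = 239; K2/α21 = 239/0.554 = 431 > K1 = 297.
Since both inequalities hold, each species can invade when rare, so the interior equilibrium is stable.

stable coexistence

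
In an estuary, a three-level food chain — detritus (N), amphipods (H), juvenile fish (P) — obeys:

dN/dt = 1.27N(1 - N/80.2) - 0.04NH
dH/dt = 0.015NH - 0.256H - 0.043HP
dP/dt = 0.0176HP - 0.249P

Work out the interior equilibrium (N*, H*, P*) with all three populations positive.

N* ≈ 44.5, H* ≈ 14.1, P* ≈ 9.56

From dP/dt = 0: 0.0176H* = 0.249, so H* = 14.1.
From dN/dt = 0: 1.27(1 - N*/80.2) = 0.04·14.1, giving N* = 80.2·(1 - 0.446) = 44.5.
From dH/dt = 0: 0.015·44.5 - 0.256 = 0.043P*, so P* = 0.411/0.043 = 9.56.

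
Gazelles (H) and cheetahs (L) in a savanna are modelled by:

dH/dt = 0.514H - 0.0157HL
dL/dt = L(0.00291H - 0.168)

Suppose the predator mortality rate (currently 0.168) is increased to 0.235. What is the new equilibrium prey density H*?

H* ≈ 80.8

At the interior fixed point, setting dL/dt = 0 with L > 0 fixes H* = (predator death rate)/(HL coefficient) — independent of the other coefficients.
With the change, H* = 0.235/0.00291 = 80.8; it rises from 57.7.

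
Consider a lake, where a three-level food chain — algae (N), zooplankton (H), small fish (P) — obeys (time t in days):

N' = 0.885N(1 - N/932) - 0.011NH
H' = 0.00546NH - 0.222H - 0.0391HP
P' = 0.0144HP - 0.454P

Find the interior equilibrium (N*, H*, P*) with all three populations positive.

From dP/dt = 0: 0.0144H* = 0.454, so H* = 31.5.
From dN/dt = 0: 0.885(1 - N*/932) = 0.011·31.5, giving N* = 932·(1 - 0.392) = 567.
From dH/dt = 0: 0.00546·567 - 0.222 = 0.0391P*, so P* = 2.87/0.0391 = 73.5.

N* ≈ 567, H* ≈ 31.5, P* ≈ 73.5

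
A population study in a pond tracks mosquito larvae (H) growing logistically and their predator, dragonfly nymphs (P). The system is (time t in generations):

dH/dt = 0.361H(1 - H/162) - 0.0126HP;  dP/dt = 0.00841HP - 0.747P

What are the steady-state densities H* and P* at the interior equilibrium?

From dP/dt = 0 with P > 0: 0.00841H* = 0.747, so H* = 88.8.
Substitute into dH/dt = 0: 0.361(1 - 88.8/162) = 0.0126P*.
The bracket is 0.452, giving P* = 0.163/0.0126 = 12.9.

H* ≈ 88.8, P* ≈ 12.9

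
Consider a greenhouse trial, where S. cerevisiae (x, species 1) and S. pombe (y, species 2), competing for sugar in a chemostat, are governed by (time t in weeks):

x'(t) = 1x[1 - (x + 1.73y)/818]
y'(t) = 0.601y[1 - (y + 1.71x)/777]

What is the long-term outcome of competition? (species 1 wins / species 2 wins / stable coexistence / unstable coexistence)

Compare the nullcline intercepts: K1/α12 = 818/1.73 = 473 < K2 = 777; K2/α21 = 777/1.71 = 454 < K1 = 818.
Since both are reversed, neither can invade when rare; the interior point is a saddle.

unstable coexistence (outcome depends on initial conditions)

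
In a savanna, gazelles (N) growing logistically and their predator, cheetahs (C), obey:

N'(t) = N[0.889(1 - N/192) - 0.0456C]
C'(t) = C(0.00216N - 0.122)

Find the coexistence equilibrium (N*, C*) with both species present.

From dC/dt = 0 with C > 0: 0.00216N* = 0.122, so N* = 56.5.
Substitute into dN/dt = 0: 0.889(1 - 56.5/192) = 0.0456C*.
The bracket is 0.706, giving C* = 0.627/0.0456 = 13.8.

N* ≈ 56.5, C* ≈ 13.8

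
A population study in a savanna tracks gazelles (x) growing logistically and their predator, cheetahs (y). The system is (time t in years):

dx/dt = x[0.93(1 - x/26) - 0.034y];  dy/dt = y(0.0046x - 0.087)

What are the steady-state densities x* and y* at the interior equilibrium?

From dy/dt = 0 with y > 0: 0.0046x* = 0.087, so x* = 18.9.
Substitute into dx/dt = 0: 0.93(1 - 18.9/26) = 0.034y*.
The bracket is 0.273, giving y* = 0.253/0.034 = 7.46.

x* ≈ 18.9, y* ≈ 7.46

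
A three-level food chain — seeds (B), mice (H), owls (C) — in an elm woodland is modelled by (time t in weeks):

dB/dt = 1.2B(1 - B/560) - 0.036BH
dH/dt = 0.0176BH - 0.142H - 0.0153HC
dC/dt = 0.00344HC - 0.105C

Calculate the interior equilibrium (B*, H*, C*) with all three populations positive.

B* ≈ 47.2, H* ≈ 30.5, C* ≈ 45

From dC/dt = 0: 0.00344H* = 0.105, so H* = 30.5.
From dB/dt = 0: 1.2(1 - B*/560) = 0.036·30.5, giving B* = 560·(1 - 0.916) = 47.2.
From dH/dt = 0: 0.0176·47.2 - 0.142 = 0.0153C*, so C* = 0.689/0.0153 = 45.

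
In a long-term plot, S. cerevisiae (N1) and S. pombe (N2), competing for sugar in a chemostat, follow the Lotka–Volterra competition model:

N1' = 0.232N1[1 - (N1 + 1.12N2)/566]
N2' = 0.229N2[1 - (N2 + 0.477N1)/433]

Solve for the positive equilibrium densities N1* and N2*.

N1* ≈ 174, N2* ≈ 350

Setting both brackets to zero gives the nullclines N1 + 1.12N2 = 566 and 0.477N1 + N2 = 433.
Substituting N2 = 433 - 0.477N1 into the first: N1(1 - 1.12·0.477) = 566 - 1.12·433.
So N1* = 81/0.466 = 174, and then N2* = 433 - 0.477·174 = 350.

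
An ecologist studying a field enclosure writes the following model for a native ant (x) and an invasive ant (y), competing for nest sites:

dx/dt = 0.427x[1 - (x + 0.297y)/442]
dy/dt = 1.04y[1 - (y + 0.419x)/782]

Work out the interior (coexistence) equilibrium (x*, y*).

x* ≈ 240, y* ≈ 682

Setting both brackets to zero gives the nullclines x + 0.297y = 442 and 0.419x + y = 782.
Substituting y = 782 - 0.419x into the first: x(1 - 0.297·0.419) = 442 - 0.297·782.
So x* = 210/0.876 = 240, and then y* = 782 - 0.419·240 = 682.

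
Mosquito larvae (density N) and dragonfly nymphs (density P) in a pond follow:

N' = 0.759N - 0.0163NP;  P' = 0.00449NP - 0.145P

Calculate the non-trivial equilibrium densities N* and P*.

N* ≈ 32.3, P* ≈ 46.6

Set dP/dt = 0 with P > 0: 0.00449N - 0.145 = 0, so N* = 0.145/0.00449 = 32.3.
Set dN/dt = 0 with N > 0: 0.759 - 0.0163P = 0, so P* = 0.759/0.0163 = 46.6.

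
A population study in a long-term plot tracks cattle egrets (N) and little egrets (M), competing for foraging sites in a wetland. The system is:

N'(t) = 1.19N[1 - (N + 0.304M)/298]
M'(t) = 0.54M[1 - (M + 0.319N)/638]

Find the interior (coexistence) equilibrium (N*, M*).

Setting both brackets to zero gives the nullclines N + 0.304M = 298 and 0.319N + M = 638.
Substituting M = 638 - 0.319N into the first: N(1 - 0.304·0.319) = 298 - 0.304·638.
So N* = 104/0.903 = 115, and then M* = 638 - 0.319·115 = 601.

N* ≈ 115, M* ≈ 601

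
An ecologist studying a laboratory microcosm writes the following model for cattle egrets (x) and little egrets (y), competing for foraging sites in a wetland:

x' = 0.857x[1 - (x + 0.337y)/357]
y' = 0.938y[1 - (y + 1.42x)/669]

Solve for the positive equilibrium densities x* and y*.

x* ≈ 252, y* ≈ 311

Setting both brackets to zero gives the nullclines x + 0.337y = 357 and 1.42x + y = 669.
Substituting y = 669 - 1.42x into the first: x(1 - 0.337·1.42) = 357 - 0.337·669.
So x* = 132/0.521 = 252, and then y* = 669 - 1.42·252 = 311.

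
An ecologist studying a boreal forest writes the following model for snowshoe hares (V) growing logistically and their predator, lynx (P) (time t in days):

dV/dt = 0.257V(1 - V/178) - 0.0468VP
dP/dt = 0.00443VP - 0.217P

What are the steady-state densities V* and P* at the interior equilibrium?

From dP/dt = 0 with P > 0: 0.00443V* = 0.217, so V* = 49.
Substitute into dV/dt = 0: 0.257(1 - 49/178) = 0.0468P*.
The bracket is 0.725, giving P* = 0.186/0.0468 = 3.98.

V* ≈ 49, P* ≈ 3.98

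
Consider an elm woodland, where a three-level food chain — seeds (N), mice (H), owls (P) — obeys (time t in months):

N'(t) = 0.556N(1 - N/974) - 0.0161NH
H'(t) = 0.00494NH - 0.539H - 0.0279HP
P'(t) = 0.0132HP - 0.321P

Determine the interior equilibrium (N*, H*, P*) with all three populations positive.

From dP/dt = 0: 0.0132H* = 0.321, so H* = 24.3.
From dN/dt = 0: 0.556(1 - N*/974) = 0.0161·24.3, giving N* = 974·(1 - 0.704) = 288.
From dH/dt = 0: 0.00494·288 - 0.539 = 0.0279P*, so P* = 0.884/0.0279 = 31.7.

N* ≈ 288, H* ≈ 24.3, P* ≈ 31.7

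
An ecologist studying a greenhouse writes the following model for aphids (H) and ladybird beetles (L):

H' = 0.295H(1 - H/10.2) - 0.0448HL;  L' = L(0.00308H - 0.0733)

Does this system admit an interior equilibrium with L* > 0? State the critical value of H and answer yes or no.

Threshold H = 23.8; K < 23.8, so no, the predator goes extinct.

The predator equation gives dL/dt > 0 only when H > 0.0733/0.00308 = 23.8.
Without the predator, H → K = 10.2. Since 10.2 < 23.8, the predator cannot invade.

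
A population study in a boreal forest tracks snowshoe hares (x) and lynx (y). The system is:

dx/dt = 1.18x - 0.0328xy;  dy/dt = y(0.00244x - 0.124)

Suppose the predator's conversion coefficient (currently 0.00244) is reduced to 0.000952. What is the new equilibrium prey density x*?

x* ≈ 130

At the interior fixed point, setting dy/dt = 0 with y > 0 fixes x* = (predator death rate)/(xy coefficient) — independent of the other coefficients.
With the change, x* = 0.124/0.000952 = 130; it rises from 50.8.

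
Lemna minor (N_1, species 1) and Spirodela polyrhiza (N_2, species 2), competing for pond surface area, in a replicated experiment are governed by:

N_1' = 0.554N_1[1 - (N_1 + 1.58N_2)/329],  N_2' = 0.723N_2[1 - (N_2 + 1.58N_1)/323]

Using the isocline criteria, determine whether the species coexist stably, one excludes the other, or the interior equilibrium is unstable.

unstable coexistence (outcome depends on initial conditions)

Compare the nullcline intercepts: K1/α12 = 329/1.58 = 208 < K2 = 323; K2/α21 = 323/1.58 = 204 < K1 = 329.
Since both are reversed, neither can invade when rare; the interior point is a saddle.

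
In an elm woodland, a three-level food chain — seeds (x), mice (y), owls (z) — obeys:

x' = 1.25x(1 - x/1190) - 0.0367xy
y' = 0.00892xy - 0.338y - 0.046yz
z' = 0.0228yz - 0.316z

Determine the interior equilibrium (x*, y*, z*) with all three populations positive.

From dz/dt = 0: 0.0228y* = 0.316, so y* = 13.9.
From dx/dt = 0: 1.25(1 - x*/1190) = 0.0367·13.9, giving x* = 1190·(1 - 0.407) = 706.
From dy/dt = 0: 0.00892·706 - 0.338 = 0.046z*, so z* = 5.96/0.046 = 130.

x* ≈ 706, y* ≈ 13.9, z* ≈ 130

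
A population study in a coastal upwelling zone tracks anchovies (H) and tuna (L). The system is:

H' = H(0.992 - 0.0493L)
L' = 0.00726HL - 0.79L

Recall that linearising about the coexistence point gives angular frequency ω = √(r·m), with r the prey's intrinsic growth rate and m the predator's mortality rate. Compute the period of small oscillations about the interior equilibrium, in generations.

Here r = 0.992 and m = 0.79, so r·m = 0.784.
ω = √0.784 = 0.885 per generation, hence T = 2π/ω ≈ 7.1 generations.

T ≈ 7.1 generations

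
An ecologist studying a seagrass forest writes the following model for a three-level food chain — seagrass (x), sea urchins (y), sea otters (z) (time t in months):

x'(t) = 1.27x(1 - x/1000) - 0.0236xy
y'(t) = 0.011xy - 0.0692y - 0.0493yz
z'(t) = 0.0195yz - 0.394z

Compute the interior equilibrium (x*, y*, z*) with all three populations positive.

x* ≈ 625, y* ≈ 20.2, z* ≈ 138

From dz/dt = 0: 0.0195y* = 0.394, so y* = 20.2.
From dx/dt = 0: 1.27(1 - x*/1000) = 0.0236·20.2, giving x* = 1000·(1 - 0.375) = 625.
From dy/dt = 0: 0.011·625 - 0.0692 = 0.0493z*, so z* = 6.8/0.0493 = 138.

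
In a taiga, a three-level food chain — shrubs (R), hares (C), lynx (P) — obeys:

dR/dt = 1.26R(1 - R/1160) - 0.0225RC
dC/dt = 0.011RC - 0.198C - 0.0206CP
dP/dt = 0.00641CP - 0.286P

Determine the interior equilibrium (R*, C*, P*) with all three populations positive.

From dP/dt = 0: 0.00641C* = 0.286, so C* = 44.6.
From dR/dt = 0: 1.26(1 - R*/1160) = 0.0225·44.6, giving R* = 1160·(1 - 0.797) = 236.
From dC/dt = 0: 0.011·236 - 0.198 = 0.0206P*, so P* = 2.4/0.0206 = 116.

R* ≈ 236, C* ≈ 44.6, P* ≈ 116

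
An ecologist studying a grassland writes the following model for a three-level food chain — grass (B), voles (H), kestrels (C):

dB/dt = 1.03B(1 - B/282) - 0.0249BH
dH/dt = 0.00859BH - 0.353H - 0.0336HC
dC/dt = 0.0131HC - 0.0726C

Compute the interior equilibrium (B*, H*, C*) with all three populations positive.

From dC/dt = 0: 0.0131H* = 0.0726, so H* = 5.54.
From dB/dt = 0: 1.03(1 - B*/282) = 0.0249·5.54, giving B* = 282·(1 - 0.134) = 244.
From dH/dt = 0: 0.00859·244 - 0.353 = 0.0336C*, so C* = 1.74/0.0336 = 51.9.

B* ≈ 244, H* ≈ 5.54, C* ≈ 51.9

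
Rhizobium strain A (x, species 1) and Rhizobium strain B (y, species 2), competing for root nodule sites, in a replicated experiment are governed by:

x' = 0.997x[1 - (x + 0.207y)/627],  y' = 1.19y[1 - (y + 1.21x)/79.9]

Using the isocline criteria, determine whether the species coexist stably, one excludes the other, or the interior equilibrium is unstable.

Compare the nullcline intercepts: K1/α12 = 627/0.207 = 3030 > K2 = 79.9; K2/α21 = 79.9/1.21 = 66 < K1 = 627.
Since the inequalities point opposite ways, species 1 can invade but species 2 cannot.

species 1 excludes species 2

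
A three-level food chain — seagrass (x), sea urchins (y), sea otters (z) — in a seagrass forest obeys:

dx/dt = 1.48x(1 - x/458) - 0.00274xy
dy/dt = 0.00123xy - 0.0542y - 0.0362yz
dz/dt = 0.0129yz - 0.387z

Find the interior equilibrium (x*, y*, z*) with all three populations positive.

x* ≈ 433, y* ≈ 30, z* ≈ 13.2

From dz/dt = 0: 0.0129y* = 0.387, so y* = 30.
From dx/dt = 0: 1.48(1 - x*/458) = 0.00274·30, giving x* = 458·(1 - 0.0555) = 433.
From dy/dt = 0: 0.00123·433 - 0.0542 = 0.0362z*, so z* = 0.478/0.0362 = 13.2.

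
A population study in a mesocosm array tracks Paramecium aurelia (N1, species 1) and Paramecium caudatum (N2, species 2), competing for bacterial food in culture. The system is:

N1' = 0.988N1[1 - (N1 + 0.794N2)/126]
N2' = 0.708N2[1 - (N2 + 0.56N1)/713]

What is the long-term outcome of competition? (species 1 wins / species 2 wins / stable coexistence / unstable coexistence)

species 2 excludes species 1

Compare the nullcline intercepts: K1/α12 = 126/0.794 = 159 < K2 = 713; K2/α21 = 713/0.56 = 1270 > K1 = 126.
Since the inequalities point opposite ways, species 2 can invade but species 1 cannot.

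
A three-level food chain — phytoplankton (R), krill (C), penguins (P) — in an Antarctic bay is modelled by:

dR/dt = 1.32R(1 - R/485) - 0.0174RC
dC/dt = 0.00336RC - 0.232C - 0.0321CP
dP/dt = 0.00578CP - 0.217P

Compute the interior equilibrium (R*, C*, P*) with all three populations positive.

From dP/dt = 0: 0.00578C* = 0.217, so C* = 37.5.
From dR/dt = 0: 1.32(1 - R*/485) = 0.0174·37.5, giving R* = 485·(1 - 0.495) = 245.
From dC/dt = 0: 0.00336·245 - 0.232 = 0.0321P*, so P* = 0.591/0.0321 = 18.4.

R* ≈ 245, C* ≈ 37.5, P* ≈ 18.4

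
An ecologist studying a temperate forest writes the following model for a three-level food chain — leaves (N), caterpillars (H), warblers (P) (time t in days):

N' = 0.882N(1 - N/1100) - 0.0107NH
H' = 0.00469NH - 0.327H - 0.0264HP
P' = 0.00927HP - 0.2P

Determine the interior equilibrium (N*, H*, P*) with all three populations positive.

From dP/dt = 0: 0.00927H* = 0.2, so H* = 21.6.
From dN/dt = 0: 0.882(1 - N*/1100) = 0.0107·21.6, giving N* = 1100·(1 - 0.262) = 812.
From dH/dt = 0: 0.00469·812 - 0.327 = 0.0264P*, so P* = 3.48/0.0264 = 132.

N* ≈ 812, H* ≈ 21.6, P* ≈ 132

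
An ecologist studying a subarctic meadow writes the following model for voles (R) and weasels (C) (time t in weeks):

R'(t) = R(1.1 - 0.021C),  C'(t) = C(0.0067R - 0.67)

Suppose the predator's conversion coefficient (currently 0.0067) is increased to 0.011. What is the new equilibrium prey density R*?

At the interior fixed point, setting dC/dt = 0 with C > 0 fixes R* = (predator death rate)/(RC coefficient) — independent of the other coefficients.
With the change, R* = 0.67/0.011 = 60.9; it falls from 100.

R* ≈ 60.9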